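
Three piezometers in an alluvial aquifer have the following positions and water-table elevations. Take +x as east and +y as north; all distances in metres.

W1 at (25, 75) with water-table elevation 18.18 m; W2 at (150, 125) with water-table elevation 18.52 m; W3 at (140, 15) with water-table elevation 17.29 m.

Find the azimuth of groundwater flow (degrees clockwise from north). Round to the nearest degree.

Three-point gradient (reference W1): Δ to W2 = (125, 50, +0.34), Δ to W3 = (115, -60, -0.89).
∂h/∂x = -0.001819, ∂h/∂y = +0.01135 (det = -13250).
Flow direction (−∇h) has components (+0.001819 E, -0.01135 N).
Azimuth = atan2(E, N) = atan2(+0.001819, -0.01135) = 170.9° ≈ 171°.

171°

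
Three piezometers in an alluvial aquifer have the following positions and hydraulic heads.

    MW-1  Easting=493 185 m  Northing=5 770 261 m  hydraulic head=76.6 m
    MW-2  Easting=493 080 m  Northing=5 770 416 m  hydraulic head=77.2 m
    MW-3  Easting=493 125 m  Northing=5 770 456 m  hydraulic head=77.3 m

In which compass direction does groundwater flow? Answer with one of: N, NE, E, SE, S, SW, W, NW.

S

Differences from MW-1: to MW-2 (Δx, Δy, Δh) = (-105, 155, +0.6); to MW-3 = (-60, 195, +0.7).
Solve a·Δx + b·Δy = Δh: det = (-105)·195 − (-60)·155 = -11175.
∂h/∂x = [(+0.6)·195 − (+0.7)·155] / -11175 = -0.0007606
∂h/∂y = [(-105)·(+0.7) − (-60)·(+0.6)] / -11175 = +0.003356
Flow = −∇h = (+0.0007606 east, -0.003356 north), which points south.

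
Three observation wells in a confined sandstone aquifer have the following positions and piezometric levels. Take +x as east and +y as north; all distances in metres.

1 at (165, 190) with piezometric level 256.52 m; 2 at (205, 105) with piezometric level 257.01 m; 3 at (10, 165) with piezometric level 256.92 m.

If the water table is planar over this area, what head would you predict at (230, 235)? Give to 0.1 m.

Differences from 1: to 2 (Δx, Δy, Δh) = (40, -85, +0.49); to 3 = (-155, -25, +0.40).
Solve a·Δx + b·Δy = Δh: det = 40·(-25) − (-155)·(-85) = -14175.
∂h/∂x = [(+0.49)·(-25) − (+0.40)·(-85)] / -14175 = -0.001534
∂h/∂y = [40·(+0.40) − (-155)·(+0.49)] / -14175 = -0.006487
h(230, 235) = 256.52 + (-0.001534)·(65) + (-0.006487)·(45) = 256.52 -0.100 -0.292 = 256.128 m.

256.1 m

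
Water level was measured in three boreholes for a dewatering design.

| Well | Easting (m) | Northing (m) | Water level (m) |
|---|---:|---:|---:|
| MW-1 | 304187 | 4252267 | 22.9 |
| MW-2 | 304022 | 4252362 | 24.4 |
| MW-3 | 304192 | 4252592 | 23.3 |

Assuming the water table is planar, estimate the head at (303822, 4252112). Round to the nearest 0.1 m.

With h = a·x + b·y + c and MW-1 as origin, the differences give:
  (-165)·a + 95·b = +1.5
  5·a + 325·b = +0.4
Eliminate b (×325 and ×95, subtract): -54100·a = 449.50 → a = ∂h/∂x = -0.008309
Back-substitute: b = ∂h/∂y = +0.001359.
h(303822, 4252112) = 22.9 + (-0.008309)·(-365) + (+0.001359)·(-155) = 22.9 +3.033 -0.211 = 25.722 m.

25.7 m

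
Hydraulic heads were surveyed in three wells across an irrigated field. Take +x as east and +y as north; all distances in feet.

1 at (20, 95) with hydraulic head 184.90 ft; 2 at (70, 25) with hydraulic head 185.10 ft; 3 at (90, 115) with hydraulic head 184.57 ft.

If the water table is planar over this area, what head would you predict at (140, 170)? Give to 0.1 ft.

Three-point gradient (reference 1): Δ to 2 = (50, -70, +0.20), Δ to 3 = (70, 20, -0.33).
∂h/∂x = -0.003237, ∂h/∂y = -0.005169 (det = 5900).
h(140, 170) = 184.90 + (-0.003237)·(120) + (-0.005169)·(75) = 184.90 -0.388 -0.388 = 184.124 ft.

184.1 ft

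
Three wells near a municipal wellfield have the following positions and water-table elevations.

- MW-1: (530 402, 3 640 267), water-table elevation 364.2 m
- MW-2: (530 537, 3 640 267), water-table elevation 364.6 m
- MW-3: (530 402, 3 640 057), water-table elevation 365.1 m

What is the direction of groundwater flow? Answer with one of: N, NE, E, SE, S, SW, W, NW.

NW

∂h/∂x = (364.6 − 364.2) / (530537 − 530402) = +0.002963
∂h/∂y = (365.1 − 364.2) / (3640057 − 3640267) = -0.004286
Flow = −∇h = (-0.002963 east, +0.004286 north), which points northwest.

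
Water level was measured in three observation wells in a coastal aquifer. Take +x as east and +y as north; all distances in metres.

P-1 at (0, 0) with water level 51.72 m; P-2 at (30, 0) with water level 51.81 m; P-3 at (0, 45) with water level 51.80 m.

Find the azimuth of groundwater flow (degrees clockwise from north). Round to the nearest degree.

239°

∂h/∂x = (51.81 − 51.72) / (30 − 0) = +0.003000
∂h/∂y = (51.80 − 51.72) / (45 − 0) = +0.001778
Flow direction (−∇h) has components (-0.003000 E, -0.001778 N).
Azimuth = atan2(E, N) = atan2(-0.003000, -0.001778) = 239.3° ≈ 239°.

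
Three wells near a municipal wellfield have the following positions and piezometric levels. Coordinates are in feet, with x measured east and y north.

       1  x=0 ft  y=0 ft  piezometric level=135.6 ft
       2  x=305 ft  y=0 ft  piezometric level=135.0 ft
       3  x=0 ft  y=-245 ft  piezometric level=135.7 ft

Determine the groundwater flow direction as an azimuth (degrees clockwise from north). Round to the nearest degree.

078°

∂h/∂x = (135.0 − 135.6) / (305 − 0) = -0.001967
∂h/∂y = (135.7 − 135.6) / (-245 − 0) = -0.0004082
Flow direction (−∇h) has components (+0.001967 E, +0.0004082 N).
Azimuth = atan2(E, N) = atan2(+0.001967, +0.0004082) = 78.3° ≈ 078°.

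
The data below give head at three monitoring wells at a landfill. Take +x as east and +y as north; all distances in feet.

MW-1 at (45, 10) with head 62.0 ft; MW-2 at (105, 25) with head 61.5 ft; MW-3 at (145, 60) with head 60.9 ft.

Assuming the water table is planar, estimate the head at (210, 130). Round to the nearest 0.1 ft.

59.8 ft

Three-point gradient (reference MW-1): Δ to MW-2 = (60, 15, -0.5), Δ to MW-3 = (100, 50, -1.1).
∂h/∂x = -0.005667, ∂h/∂y = -0.01067 (det = 1500).
h(210, 130) = 62.0 + (-0.005667)·(165) + (-0.01067)·(120) = 62.0 -0.935 -1.280 = 59.785 ft.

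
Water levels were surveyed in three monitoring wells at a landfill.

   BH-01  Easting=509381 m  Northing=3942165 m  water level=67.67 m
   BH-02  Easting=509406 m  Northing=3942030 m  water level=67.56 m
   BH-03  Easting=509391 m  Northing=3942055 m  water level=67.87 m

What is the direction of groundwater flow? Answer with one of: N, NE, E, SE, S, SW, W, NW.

E

Differences from BH-01: to BH-02 (Δx, Δy, Δh) = (25, -135, -0.11); to BH-03 = (10, -110, +0.20).
Solve a·Δx + b·Δy = Δh: det = 25·(-110) − 10·(-135) = -1400.
∂h/∂x = [(-0.11)·(-110) − (+0.20)·(-135)] / -1400 = -0.02793
∂h/∂y = [25·(+0.20) − 10·(-0.11)] / -1400 = -0.004357
Flow = −∇h = (+0.02793 east, +0.004357 north), which points east.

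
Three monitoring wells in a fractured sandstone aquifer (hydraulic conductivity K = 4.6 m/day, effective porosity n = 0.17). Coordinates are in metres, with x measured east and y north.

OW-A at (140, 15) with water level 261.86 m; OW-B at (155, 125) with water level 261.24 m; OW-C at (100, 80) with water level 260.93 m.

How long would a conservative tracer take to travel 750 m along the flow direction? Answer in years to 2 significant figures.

Taking OW-A as reference: OW-B−OW-A = (15, 110, -0.62); OW-C−OW-A = (-40, 65, -0.93).
Solve a·Δx + b·Δy = Δh: det = 15·65 − (-40)·110 = 5375.
∂h/∂x = [(-0.62)·65 − (-0.93)·110] / 5375 = +0.01153
∂h/∂y = [15·(-0.93) − (-40)·(-0.62)] / 5375 = -0.007209
|∇h| = √(0.01153² + -0.007209²) = 0.0136
Seepage velocity v = K·i/n = 4.6 × 0.0136 / 0.17 = 0.368 m/day.
t = 750 / 0.368 = 2038 days = 5.58 years.

5.6 years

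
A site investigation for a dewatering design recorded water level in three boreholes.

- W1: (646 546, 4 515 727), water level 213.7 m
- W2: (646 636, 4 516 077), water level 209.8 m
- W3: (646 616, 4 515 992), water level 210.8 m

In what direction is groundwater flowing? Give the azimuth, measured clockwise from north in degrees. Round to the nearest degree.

303°

Three-point gradient (reference W1): Δ to W2 = (90, 350, -3.9), Δ to W3 = (70, 265, -2.9).
∂h/∂x = +0.02846, ∂h/∂y = -0.01846 (det = -650).
Flow direction (−∇h) has components (-0.02846 E, +0.01846 N).
Azimuth = atan2(E, N) = atan2(-0.02846, +0.01846) = 303.0° ≈ 303°.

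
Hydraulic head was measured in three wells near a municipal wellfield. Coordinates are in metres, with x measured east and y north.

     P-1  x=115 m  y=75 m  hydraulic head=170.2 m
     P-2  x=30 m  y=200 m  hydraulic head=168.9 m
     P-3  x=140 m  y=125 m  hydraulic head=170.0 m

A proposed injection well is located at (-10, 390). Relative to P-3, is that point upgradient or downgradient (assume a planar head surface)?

Differences from P-1: to P-2 (Δx, Δy, Δh) = (-85, 125, -1.3); to P-3 = (25, 50, -0.2).
Determinant of the coordinate differences = (-85)·50 − 25·125 = -7375.
∂h/∂x = [(-1.3)·50 − (-0.2)·125] / -7375 = +0.005424
∂h/∂y = [(-85)·(-0.2) − 25·(-1.3)] / -7375 = -0.006712
Head at (-10, 390) = 170.2 + (+0.005424)·(-125) + (-0.006712)·(315) = 167.41 m.
That is lower than the 170.0 m at P-3, so the point is downgradient.

downgradient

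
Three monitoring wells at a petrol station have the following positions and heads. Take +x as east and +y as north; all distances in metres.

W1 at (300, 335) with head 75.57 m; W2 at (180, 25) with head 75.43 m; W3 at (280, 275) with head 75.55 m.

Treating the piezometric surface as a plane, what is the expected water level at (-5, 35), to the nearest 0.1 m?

Three-point gradient (reference W1): Δ to W2 = (-120, -310, -0.14), Δ to W3 = (-20, -60, -0.02).
∂h/∂x = +0.002200, ∂h/∂y = -0.0004000 (det = 1000).
h(-5, 35) = 75.57 + (+0.002200)·(-305) + (-0.0004000)·(-300) = 75.57 -0.671 +0.120 = 75.019 m.

75.0 m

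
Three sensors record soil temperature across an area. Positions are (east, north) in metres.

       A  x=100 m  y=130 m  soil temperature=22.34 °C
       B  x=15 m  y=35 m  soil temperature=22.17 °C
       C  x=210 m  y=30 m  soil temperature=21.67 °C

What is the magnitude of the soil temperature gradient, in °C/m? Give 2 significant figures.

0.0047 °C/m

Differences from A: to B (Δx, Δy, Δh) = (-85, -95, -0.17); to C = (110, -100, -0.67).
Determinant of the coordinate differences = (-85)·(-100) − 110·(-95) = 18950.
∂T/∂x = [(-0.17)·(-100) − (-0.67)·(-95)] / 18950 = -0.002462
∂T/∂y = [(-85)·(-0.67) − 110·(-0.17)] / 18950 = +0.003992
|∇f| = √(-0.002462² + 0.003992²) = 0.00469 °C/m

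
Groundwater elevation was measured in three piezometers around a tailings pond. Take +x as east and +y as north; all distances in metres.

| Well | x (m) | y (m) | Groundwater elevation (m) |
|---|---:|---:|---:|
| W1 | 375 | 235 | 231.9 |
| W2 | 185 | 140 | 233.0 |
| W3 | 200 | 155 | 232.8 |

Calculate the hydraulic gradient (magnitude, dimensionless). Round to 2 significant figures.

0.015

With h = a·x + b·y + c and W1 as origin, the differences give:
  (-190)·a + (-95)·b = +1.1
  (-175)·a + (-80)·b = +0.9
Eliminate b (×(-80) and ×(-95), subtract): -1425·a = -2.50 → a = ∂h/∂x = +0.001754
Back-substitute: b = ∂h/∂y = -0.01509.
|∇h| = √(0.001754² + -0.01509²) = 0.01519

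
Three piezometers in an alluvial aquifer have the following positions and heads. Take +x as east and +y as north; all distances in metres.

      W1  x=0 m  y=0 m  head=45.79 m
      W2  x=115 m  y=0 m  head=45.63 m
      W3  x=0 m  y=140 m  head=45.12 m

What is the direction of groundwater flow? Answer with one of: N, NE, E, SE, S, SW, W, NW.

N

∂h/∂x = (45.63 − 45.79) / (115 − 0) = -0.001391
∂h/∂y = (45.12 − 45.79) / (140 − 0) = -0.004786
Flow = −∇h = (+0.001391 east, +0.004786 north), which points north.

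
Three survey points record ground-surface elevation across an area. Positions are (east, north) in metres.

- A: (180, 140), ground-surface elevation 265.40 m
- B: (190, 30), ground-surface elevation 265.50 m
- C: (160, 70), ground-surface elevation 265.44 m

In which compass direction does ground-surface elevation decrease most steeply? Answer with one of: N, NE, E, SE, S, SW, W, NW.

With z = a·x + b·y + c and A as origin, the differences give:
  10·a + (-110)·b = +0.10
  (-20)·a + (-70)·b = +0.04
Eliminate b (×(-70) and ×(-110), subtract): -2900·a = -2.600 → a = ∂z/∂x = +0.0008966
Back-substitute: b = ∂z/∂y = -0.0008276.
Steepest decrease is along −∇f = (-0.0008966 E, +0.0008276 N) → northwest.

NW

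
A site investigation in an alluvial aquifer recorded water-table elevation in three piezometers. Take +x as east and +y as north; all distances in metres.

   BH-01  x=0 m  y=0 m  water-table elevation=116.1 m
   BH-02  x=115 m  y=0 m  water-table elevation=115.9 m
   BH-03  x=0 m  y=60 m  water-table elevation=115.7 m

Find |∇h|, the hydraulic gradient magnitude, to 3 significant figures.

0.00689

∂h/∂x = (115.9 − 116.1) / (115 − 0) = -0.001739
∂h/∂y = (115.7 − 116.1) / (60 − 0) = -0.006667
|∇h| = √(-0.001739² + -0.006667²) = 0.00689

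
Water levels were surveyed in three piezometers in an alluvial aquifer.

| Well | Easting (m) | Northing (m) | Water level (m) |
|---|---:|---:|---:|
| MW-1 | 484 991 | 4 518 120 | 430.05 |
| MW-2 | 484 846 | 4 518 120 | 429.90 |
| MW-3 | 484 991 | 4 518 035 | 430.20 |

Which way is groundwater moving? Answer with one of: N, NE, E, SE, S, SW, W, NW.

NW

∂h/∂x = (429.90 − 430.05) / (484846 − 484991) = +0.001034
∂h/∂y = (430.20 − 430.05) / (4518035 − 4518120) = -0.001765
Flow = −∇h = (-0.001034 east, +0.001765 north), which points northwest.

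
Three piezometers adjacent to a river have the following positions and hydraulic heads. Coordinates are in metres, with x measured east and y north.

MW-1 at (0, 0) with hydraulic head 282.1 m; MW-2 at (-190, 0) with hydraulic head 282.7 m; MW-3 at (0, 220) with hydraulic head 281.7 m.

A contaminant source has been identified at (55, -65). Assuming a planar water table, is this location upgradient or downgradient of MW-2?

∂h/∂x = (282.7 − 282.1) / (-190 − 0) = -0.003158
∂h/∂y = (281.7 − 282.1) / (220 − 0) = -0.001818
Head at (55, -65) = 282.1 + (-0.003158)·(55) + (-0.001818)·(-65) = 282.04 m.
That is lower than the 282.7 m at MW-2, so the point is downgradient.

downgradient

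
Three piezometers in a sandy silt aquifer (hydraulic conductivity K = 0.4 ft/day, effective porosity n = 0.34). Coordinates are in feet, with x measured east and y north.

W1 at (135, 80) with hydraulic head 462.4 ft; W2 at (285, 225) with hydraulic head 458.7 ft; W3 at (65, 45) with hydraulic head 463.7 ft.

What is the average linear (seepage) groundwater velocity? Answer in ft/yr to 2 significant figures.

With h = a·x + b·y + c and W1 as origin, the differences give:
  150·a + 145·b = -3.7
  (-70)·a + (-35)·b = +1.3
Eliminate b (×(-35) and ×145, subtract): 4900·a = -59.00 → a = ∂h/∂x = -0.01204
Back-substitute: b = ∂h/∂y = -0.01306.
|∇h| = √(-0.01204² + -0.01306²) = 0.01776
Seepage velocity v = K·i/n = 0.4 × 0.01776 / 0.34 = 0.02089 ft/day = 7.63 ft/yr.

7.6 ft/yr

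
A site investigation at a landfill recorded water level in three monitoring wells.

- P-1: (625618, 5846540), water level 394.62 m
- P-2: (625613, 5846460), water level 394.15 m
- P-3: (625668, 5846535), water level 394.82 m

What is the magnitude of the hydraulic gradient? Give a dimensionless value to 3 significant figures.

Differences from P-1: to P-2 (Δx, Δy, Δh) = (-5, -80, -0.47); to P-3 = (50, -5, +0.20).
Determinant of the coordinate differences = (-5)·(-5) − 50·(-80) = 4025.
∂h/∂x = [(-0.47)·(-5) − (+0.20)·(-80)] / 4025 = +0.004559
∂h/∂y = [(-5)·(+0.20) − 50·(-0.47)] / 4025 = +0.005590
|∇h| = √(0.004559² + 0.005590²) = 0.007213

0.00721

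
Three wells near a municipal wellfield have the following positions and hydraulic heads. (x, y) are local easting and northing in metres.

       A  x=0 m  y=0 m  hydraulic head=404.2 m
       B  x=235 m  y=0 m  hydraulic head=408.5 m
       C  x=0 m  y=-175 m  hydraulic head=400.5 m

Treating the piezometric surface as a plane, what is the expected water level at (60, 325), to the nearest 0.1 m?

412.2 m

∂h/∂x = (408.5 − 404.2) / (235 − 0) = +0.01830
∂h/∂y = (400.5 − 404.2) / (-175 − 0) = +0.02114
h(60, 325) = 404.2 + (+0.01830)·(60) + (+0.02114)·(325) = 404.2 +1.098 +6.871 = 412.169 m.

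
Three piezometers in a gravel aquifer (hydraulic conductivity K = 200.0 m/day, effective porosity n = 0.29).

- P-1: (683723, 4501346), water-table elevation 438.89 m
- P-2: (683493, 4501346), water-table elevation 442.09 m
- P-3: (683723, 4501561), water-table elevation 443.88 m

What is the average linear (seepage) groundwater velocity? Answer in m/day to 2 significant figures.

∂h/∂x = (442.09 − 438.89) / (683493 − 683723) = -0.01391
∂h/∂y = (443.88 − 438.89) / (4501561 − 4501346) = +0.02321
|∇h| = √(-0.01391² + 0.02321²) = 0.02706
Seepage velocity v = K·i/n = 200.0 × 0.02706 / 0.29 = 18.66 m/day.

19 m/day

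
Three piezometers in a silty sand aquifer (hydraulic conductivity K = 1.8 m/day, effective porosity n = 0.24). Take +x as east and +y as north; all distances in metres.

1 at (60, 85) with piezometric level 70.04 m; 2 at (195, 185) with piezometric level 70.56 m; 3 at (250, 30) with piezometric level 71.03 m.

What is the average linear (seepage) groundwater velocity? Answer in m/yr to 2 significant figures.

Differences from 1: to 2 (Δx, Δy, Δh) = (135, 100, +0.52); to 3 = (190, -55, +0.99).
Solve a·Δx + b·Δy = Δh: det = 135·(-55) − 190·100 = -26425.
∂h/∂x = [(+0.52)·(-55) − (+0.99)·100] / -26425 = +0.004829
∂h/∂y = [135·(+0.99) − 190·(+0.52)] / -26425 = -0.001319
|∇h| = √(0.004829² + -0.001319²) = 0.005006
Seepage velocity v = K·i/n = 1.8 × 0.005006 / 0.24 = 0.03755 m/day = 13.72 m/yr.

14 m/yr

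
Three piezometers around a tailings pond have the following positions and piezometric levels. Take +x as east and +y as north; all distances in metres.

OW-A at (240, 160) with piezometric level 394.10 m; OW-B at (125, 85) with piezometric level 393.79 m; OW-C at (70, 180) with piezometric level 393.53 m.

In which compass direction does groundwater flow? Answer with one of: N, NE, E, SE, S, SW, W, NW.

W

Taking OW-A as reference: OW-B−OW-A = (-115, -75, -0.31); OW-C−OW-A = (-170, 20, -0.57).
Solve a·Δx + b·Δy = Δh: det = (-115)·20 − (-170)·(-75) = -15050.
∂h/∂x = [(-0.31)·20 − (-0.57)·(-75)] / -15050 = +0.003252
∂h/∂y = [(-115)·(-0.57) − (-170)·(-0.31)] / -15050 = -0.0008538
Flow = −∇h = (-0.003252 east, +0.0008538 north), which points west.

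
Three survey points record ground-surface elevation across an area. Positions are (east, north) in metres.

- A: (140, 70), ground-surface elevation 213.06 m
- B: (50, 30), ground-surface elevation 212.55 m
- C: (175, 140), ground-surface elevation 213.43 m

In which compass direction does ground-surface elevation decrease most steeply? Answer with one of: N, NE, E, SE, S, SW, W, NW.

SW

With z = a·x + b·y + c and A as origin, the differences give:
  (-90)·a + (-40)·b = -0.51
  35·a + 70·b = +0.37
Eliminate b (×70 and ×(-40), subtract): -4900·a = -20.900 → a = ∂z/∂x = +0.004265
Back-substitute: b = ∂z/∂y = +0.003153.
Steepest decrease is along −∇f = (-0.004265 E, -0.003153 N) → southwest.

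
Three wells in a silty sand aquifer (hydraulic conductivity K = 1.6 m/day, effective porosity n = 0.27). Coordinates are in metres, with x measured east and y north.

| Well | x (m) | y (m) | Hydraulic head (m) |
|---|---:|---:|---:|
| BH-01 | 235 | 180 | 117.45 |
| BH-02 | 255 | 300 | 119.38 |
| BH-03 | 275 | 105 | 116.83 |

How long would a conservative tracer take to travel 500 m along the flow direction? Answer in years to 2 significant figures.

With h = a·x + b·y + c and BH-01 as origin, the differences give:
  20·a + 120·b = +1.93
  40·a + (-75)·b = -0.62
Eliminate b (×(-75) and ×120, subtract): -6300·a = -70.350 → a = ∂h/∂x = +0.01117
Back-substitute: b = ∂h/∂y = +0.01422.
|∇h| = √(0.01117² + 0.01422²) = 0.01808
Seepage velocity v = K·i/n = 1.6 × 0.01808 / 0.27 = 0.1071 m/day.
t = 500 / 0.1071 = 4669 days = 12.8 years.

13 years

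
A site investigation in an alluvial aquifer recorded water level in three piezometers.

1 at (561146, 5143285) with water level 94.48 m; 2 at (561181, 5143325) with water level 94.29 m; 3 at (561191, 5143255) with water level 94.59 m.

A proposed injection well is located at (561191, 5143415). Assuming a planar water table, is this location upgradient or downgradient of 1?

Taking 1 as reference: 2−1 = (35, 40, -0.19); 3−1 = (45, -30, +0.11).
Determinant of the coordinate differences = 35·(-30) − 45·40 = -2850.
∂h/∂x = [(-0.19)·(-30) − (+0.11)·40] / -2850 = -0.0004561
∂h/∂y = [35·(+0.11) − 45·(-0.19)] / -2850 = -0.004351
Head at (561191, 5143415) = 94.48 + (-0.0004561)·(45) + (-0.004351)·(130) = 93.89 m.
That is lower than the 94.48 m at 1, so the point is downgradient.

downgradient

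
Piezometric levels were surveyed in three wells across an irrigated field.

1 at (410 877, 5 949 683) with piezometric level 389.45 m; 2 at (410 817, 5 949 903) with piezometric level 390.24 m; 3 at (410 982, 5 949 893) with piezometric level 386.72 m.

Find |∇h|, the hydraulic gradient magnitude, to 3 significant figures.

0.0216

Taking 1 as reference: 2−1 = (-60, 220, +0.79); 3−1 = (105, 210, -2.73).
Determinant of the coordinate differences = (-60)·210 − 105·220 = -35700.
∂h/∂x = [(+0.79)·210 − (-2.73)·220] / -35700 = -0.02147
∂h/∂y = [(-60)·(-2.73) − 105·(+0.79)] / -35700 = -0.002265
|∇h| = √(-0.02147² + -0.002265²) = 0.02159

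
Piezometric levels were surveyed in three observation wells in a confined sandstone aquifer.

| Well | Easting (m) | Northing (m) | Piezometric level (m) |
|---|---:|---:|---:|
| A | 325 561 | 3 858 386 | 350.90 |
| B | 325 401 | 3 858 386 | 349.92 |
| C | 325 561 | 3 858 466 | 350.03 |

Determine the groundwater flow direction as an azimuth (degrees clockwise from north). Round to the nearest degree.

∂h/∂x = (349.92 − 350.90) / (325401 − 325561) = +0.006125
∂h/∂y = (350.03 − 350.90) / (3858466 − 3858386) = -0.01088
Flow direction (−∇h) has components (-0.006125 E, +0.01088 N).
Azimuth = atan2(E, N) = atan2(-0.006125, +0.01088) = 330.6° ≈ 331°.

331°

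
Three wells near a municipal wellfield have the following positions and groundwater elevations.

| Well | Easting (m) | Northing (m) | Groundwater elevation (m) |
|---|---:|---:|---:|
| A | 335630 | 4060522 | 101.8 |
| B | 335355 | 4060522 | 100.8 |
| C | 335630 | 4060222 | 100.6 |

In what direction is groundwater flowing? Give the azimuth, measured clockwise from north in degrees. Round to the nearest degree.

222°

∂h/∂x = (100.8 − 101.8) / (335355 − 335630) = +0.003636
∂h/∂y = (100.6 − 101.8) / (4060222 − 4060522) = +0.004000
Flow direction (−∇h) has components (-0.003636 E, -0.004000 N).
Azimuth = atan2(E, N) = atan2(-0.003636, -0.004000) = 222.3° ≈ 222°.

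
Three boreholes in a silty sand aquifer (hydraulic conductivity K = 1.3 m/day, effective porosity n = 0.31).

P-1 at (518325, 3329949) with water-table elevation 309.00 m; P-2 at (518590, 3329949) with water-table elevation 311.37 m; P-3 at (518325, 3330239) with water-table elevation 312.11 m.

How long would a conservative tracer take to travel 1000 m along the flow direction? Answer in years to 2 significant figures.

∂h/∂x = (311.37 − 309.00) / (518590 − 518325) = +0.008943
∂h/∂y = (312.11 − 309.00) / (3330239 − 3329949) = +0.01072
|∇h| = √(0.008943² + 0.01072²) = 0.01396
Seepage velocity v = K·i/n = 1.3 × 0.01396 / 0.31 = 0.05854 m/day.
t = 1000 / 0.05854 = 1.708e+04 days = 46.8 years.

47 years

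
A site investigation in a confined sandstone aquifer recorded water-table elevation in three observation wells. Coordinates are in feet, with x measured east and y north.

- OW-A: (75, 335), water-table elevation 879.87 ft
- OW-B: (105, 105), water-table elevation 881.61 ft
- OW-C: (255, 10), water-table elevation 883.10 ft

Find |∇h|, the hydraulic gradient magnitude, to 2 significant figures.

Differences from OW-A: to OW-B (Δx, Δy, Δh) = (30, -230, +1.74); to OW-C = (180, -325, +3.23).
Determinant of the coordinate differences = 30·(-325) − 180·(-230) = 31650.
∂h/∂x = [(+1.74)·(-325) − (+3.23)·(-230)] / 31650 = +0.005605
∂h/∂y = [30·(+3.23) − 180·(+1.74)] / 31650 = -0.006834
|∇h| = √(0.005605² + -0.006834²) = 0.008839

0.0088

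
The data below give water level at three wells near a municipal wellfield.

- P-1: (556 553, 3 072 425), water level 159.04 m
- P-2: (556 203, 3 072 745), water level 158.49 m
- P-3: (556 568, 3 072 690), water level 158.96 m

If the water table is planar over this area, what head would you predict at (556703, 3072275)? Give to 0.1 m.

159.3 m

Differences from P-1: to P-2 (Δx, Δy, Δh) = (-350, 320, -0.55); to P-3 = (15, 265, -0.08).
Solve a·Δx + b·Δy = Δh: det = (-350)·265 − 15·320 = -97550.
∂h/∂x = [(-0.55)·265 − (-0.08)·320] / -97550 = +0.001232
∂h/∂y = [(-350)·(-0.08) − 15·(-0.55)] / -97550 = -0.0003716
h(556703, 3072275) = 159.04 + (+0.001232)·(150) + (-0.0003716)·(-150) = 159.04 +0.185 +0.056 = 159.280 m.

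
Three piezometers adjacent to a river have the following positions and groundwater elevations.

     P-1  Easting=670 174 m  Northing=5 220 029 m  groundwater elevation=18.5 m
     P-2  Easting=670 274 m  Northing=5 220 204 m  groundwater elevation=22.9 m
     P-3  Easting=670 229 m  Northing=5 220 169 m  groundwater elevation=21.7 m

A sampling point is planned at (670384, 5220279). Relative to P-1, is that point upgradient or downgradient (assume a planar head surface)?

upgradient

Three-point gradient (reference P-1): Δ to P-2 = (100, 175, +4.4), Δ to P-3 = (55, 140, +3.2).
∂h/∂x = +0.01280, ∂h/∂y = +0.01783 (det = 4375).
Head at (670384, 5220279) = 18.5 + (+0.01280)·(210) + (+0.01783)·(250) = 25.65 m.
That is higher than the 18.5 m at P-1, so the point is upgradient.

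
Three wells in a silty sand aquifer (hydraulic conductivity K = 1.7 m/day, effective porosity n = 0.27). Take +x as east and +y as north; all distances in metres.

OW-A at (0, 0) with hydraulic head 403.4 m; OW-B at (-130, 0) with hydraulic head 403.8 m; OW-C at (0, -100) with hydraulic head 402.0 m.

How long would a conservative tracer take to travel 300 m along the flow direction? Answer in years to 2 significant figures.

∂h/∂x = (403.8 − 403.4) / (-130 − 0) = -0.003077
∂h/∂y = (402.0 − 403.4) / (-100 − 0) = +0.01400
|∇h| = √(-0.003077² + 0.01400²) = 0.01433
Seepage velocity v = K·i/n = 1.7 × 0.01433 / 0.27 = 0.09023 m/day.
t = 300 / 0.09023 = 3325 days = 9.1 years.

9.1 years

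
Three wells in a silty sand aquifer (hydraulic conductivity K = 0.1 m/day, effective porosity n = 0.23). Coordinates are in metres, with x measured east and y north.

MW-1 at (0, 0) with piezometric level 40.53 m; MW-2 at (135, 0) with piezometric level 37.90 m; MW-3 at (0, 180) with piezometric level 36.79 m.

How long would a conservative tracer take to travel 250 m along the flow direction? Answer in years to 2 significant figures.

∂h/∂x = (37.90 − 40.53) / (135 − 0) = -0.01948
∂h/∂y = (36.79 − 40.53) / (180 − 0) = -0.02078
|∇h| = √(-0.01948² + -0.02078²) = 0.02848
Seepage velocity v = K·i/n = 0.1 × 0.02848 / 0.23 = 0.01238 m/day.
t = 250 / 0.01238 = 2.019e+04 days = 55.3 years.

55 years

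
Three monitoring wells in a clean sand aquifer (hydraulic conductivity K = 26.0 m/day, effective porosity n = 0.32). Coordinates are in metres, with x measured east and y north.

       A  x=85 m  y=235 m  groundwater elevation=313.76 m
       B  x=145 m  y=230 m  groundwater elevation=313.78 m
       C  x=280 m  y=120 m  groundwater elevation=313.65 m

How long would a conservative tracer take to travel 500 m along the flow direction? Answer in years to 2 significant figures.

9.2 years

Differences from A: to B (Δx, Δy, Δh) = (60, -5, +0.02); to C = (195, -115, -0.11).
Determinant of the coordinate differences = 60·(-115) − 195·(-5) = -5925.
∂h/∂x = [(+0.02)·(-115) − (-0.11)·(-5)] / -5925 = +0.0004810
∂h/∂y = [60·(-0.11) − 195·(+0.02)] / -5925 = +0.001772
|∇h| = √(0.0004810² + 0.001772²) = 0.001836
Seepage velocity v = K·i/n = 26.0 × 0.001836 / 0.32 = 0.1492 m/day.
t = 500 / 0.1492 = 3351 days = 9.17 years.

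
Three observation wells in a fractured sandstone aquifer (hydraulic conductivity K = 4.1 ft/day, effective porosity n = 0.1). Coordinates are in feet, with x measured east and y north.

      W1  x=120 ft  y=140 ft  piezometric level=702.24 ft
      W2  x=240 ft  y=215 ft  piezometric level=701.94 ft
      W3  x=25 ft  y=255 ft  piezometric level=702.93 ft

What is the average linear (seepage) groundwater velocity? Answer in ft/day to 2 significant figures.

Three-point gradient (reference W1): Δ to W2 = (120, 75, -0.30), Δ to W3 = (-95, 115, +0.69).
∂h/∂x = -0.004122, ∂h/∂y = +0.002595 (det = 20925).
|∇h| = √(-0.004122² + 0.002595²) = 0.004871
Seepage velocity v = K·i/n = 4.1 × 0.004871 / 0.1 = 0.1997 ft/day.

0.20 ft/day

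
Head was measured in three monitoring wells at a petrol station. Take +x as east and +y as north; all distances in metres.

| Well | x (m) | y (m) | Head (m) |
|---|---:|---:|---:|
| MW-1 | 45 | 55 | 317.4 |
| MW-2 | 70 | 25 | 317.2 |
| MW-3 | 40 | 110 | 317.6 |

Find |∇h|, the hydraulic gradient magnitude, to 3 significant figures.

Taking MW-1 as reference: MW-2−MW-1 = (25, -30, -0.2); MW-3−MW-1 = (-5, 55, +0.2).
Determinant of the coordinate differences = 25·55 − (-5)·(-30) = 1225.
∂h/∂x = [(-0.2)·55 − (+0.2)·(-30)] / 1225 = -0.004082
∂h/∂y = [25·(+0.2) − (-5)·(-0.2)] / 1225 = +0.003265
|∇h| = √(-0.004082² + 0.003265²) = 0.005227

0.00523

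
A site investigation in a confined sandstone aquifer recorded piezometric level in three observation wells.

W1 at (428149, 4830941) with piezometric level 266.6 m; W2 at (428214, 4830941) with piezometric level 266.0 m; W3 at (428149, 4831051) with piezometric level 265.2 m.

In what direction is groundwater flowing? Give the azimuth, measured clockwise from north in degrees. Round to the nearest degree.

∂h/∂x = (266.0 − 266.6) / (428214 − 428149) = -0.009231
∂h/∂y = (265.2 − 266.6) / (4831051 − 4830941) = -0.01273
Flow direction (−∇h) has components (+0.009231 E, +0.01273 N).
Azimuth = atan2(E, N) = atan2(+0.009231, +0.01273) = 36.0° ≈ 036°.

036°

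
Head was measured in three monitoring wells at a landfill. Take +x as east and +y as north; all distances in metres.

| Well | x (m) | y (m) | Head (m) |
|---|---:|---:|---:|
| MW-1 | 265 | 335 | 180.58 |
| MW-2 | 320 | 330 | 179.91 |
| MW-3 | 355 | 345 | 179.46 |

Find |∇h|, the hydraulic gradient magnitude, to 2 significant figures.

0.012

Taking MW-1 as reference: MW-2−MW-1 = (55, -5, -0.67); MW-3−MW-1 = (90, 10, -1.12).
Determinant of the coordinate differences = 55·10 − 90·(-5) = 1000.
∂h/∂x = [(-0.67)·10 − (-1.12)·(-5)] / 1000 = -0.01230
∂h/∂y = [55·(-1.12) − 90·(-0.67)] / 1000 = -0.001300
|∇h| = √(-0.01230² + -0.001300²) = 0.01237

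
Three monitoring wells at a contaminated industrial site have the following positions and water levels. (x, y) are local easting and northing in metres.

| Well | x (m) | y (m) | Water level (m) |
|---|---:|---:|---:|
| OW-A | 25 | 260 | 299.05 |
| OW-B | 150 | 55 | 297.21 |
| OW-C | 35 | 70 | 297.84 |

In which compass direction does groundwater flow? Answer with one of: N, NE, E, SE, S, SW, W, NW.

With h = a·x + b·y + c and OW-A as origin, the differences give:
  125·a + (-205)·b = -1.84
  10·a + (-190)·b = -1.21
Eliminate b (×(-190) and ×(-205), subtract): -21700·a = 101.550 → a = ∂h/∂x = -0.004680
Back-substitute: b = ∂h/∂y = +0.006122.
Flow = −∇h = (+0.004680 east, -0.006122 north), which points southeast.

SE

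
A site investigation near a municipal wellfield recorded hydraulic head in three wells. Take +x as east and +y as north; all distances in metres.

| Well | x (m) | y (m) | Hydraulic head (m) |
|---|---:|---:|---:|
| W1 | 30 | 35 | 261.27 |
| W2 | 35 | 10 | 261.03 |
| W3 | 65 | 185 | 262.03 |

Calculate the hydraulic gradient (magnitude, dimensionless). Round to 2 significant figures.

0.013

Taking W1 as reference: W2−W1 = (5, -25, -0.24); W3−W1 = (35, 150, +0.76).
Determinant of the coordinate differences = 5·150 − 35·(-25) = 1625.
∂h/∂x = [(-0.24)·150 − (+0.76)·(-25)] / 1625 = -0.01046
∂h/∂y = [5·(+0.76) − 35·(-0.24)] / 1625 = +0.007508
|∇h| = √(-0.01046² + 0.007508²) = 0.01288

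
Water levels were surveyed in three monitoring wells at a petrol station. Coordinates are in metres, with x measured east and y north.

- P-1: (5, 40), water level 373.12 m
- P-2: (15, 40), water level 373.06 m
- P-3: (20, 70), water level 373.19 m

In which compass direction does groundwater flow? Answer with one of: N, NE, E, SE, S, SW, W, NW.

SE

Taking P-1 as reference: P-2−P-1 = (10, 0, -0.06); P-3−P-1 = (15, 30, +0.07).
Solve a·Δx + b·Δy = Δh: det = 10·30 − 15·0 = 300.
∂h/∂x = [(-0.06)·30 − (+0.07)·0] / 300 = -0.006000
∂h/∂y = [10·(+0.07) − 15·(-0.06)] / 300 = +0.005333
Flow = −∇h = (+0.006000 east, -0.005333 north), which points southeast.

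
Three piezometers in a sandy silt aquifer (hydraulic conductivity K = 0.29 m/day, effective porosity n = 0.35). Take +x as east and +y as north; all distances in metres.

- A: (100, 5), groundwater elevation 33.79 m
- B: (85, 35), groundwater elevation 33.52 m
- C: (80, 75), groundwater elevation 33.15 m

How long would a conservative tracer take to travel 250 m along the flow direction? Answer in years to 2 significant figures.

Taking A as reference: B−A = (-15, 30, -0.27); C−A = (-20, 70, -0.64).
Determinant of the coordinate differences = (-15)·70 − (-20)·30 = -450.
∂h/∂x = [(-0.27)·70 − (-0.64)·30] / -450 = -0.0006667
∂h/∂y = [(-15)·(-0.64) − (-20)·(-0.27)] / -450 = -0.009333
|∇h| = √(-0.0006667² + -0.009333²) = 0.009357
Seepage velocity v = K·i/n = 0.29 × 0.009357 / 0.35 = 0.007753 m/day.
t = 250 / 0.007753 = 3.225e+04 days = 88.3 years.

88 years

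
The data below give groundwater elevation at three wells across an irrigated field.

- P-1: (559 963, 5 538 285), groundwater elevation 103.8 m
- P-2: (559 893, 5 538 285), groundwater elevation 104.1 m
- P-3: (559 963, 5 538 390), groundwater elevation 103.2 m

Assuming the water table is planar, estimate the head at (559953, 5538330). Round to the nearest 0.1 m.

103.6 m

∂h/∂x = (104.1 − 103.8) / (559893 − 559963) = -0.004286
∂h/∂y = (103.2 − 103.8) / (5538390 − 5538285) = -0.005714
h(559953, 5538330) = 103.8 + (-0.004286)·(-10) + (-0.005714)·(45) = 103.8 +0.043 -0.257 = 103.586 m.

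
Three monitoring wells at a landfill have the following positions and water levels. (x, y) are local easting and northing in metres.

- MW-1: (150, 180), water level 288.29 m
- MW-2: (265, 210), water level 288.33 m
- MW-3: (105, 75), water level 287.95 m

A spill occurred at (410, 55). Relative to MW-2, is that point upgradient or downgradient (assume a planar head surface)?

With h = a·x + b·y + c and MW-1 as origin, the differences give:
  115·a + 30·b = +0.04
  (-45)·a + (-105)·b = -0.34
Eliminate b (×(-105) and ×30, subtract): -10725·a = 6.000 → a = ∂h/∂x = -0.0005594
Back-substitute: b = ∂h/∂y = +0.003478.
Head at (410, 55) = 288.29 + (-0.0005594)·(260) + (+0.003478)·(-125) = 287.71 m.
That is lower than the 288.33 m at MW-2, so the point is downgradient.

downgradient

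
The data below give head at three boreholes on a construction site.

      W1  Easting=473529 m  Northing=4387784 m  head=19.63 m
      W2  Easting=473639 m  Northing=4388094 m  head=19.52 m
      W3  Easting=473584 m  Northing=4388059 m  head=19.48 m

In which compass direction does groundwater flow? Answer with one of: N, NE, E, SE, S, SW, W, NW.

NW

With h = a·x + b·y + c and W1 as origin, the differences give:
  110·a + 310·b = -0.11
  55·a + 275·b = -0.15
Eliminate b (×275 and ×310, subtract): 13200·a = 16.250 → a = ∂h/∂x = +0.001231
Back-substitute: b = ∂h/∂y = -0.0007917.
Flow = −∇h = (-0.001231 east, +0.0007917 north), which points northwest.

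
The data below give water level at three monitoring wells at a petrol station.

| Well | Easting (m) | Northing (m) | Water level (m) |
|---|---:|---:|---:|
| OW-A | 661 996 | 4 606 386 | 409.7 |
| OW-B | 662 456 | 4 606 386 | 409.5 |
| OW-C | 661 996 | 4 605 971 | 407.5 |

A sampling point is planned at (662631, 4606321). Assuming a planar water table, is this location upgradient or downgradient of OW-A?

downgradient

∂h/∂x = (409.5 − 409.7) / (662456 − 661996) = -0.0004348
∂h/∂y = (407.5 − 409.7) / (4605971 − 4606386) = +0.005301
Head at (662631, 4606321) = 409.7 + (-0.0004348)·(635) + (+0.005301)·(-65) = 409.08 m.
That is lower than the 409.7 m at OW-A, so the point is downgradient.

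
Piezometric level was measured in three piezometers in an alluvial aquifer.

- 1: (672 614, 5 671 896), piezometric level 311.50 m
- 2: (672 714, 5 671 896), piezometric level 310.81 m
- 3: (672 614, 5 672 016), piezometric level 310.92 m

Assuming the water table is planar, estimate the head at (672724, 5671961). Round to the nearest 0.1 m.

∂h/∂x = (310.81 − 311.50) / (672714 − 672614) = -0.006900
∂h/∂y = (310.92 − 311.50) / (5672016 − 5671896) = -0.004833
h(672724, 5671961) = 311.50 + (-0.006900)·(110) + (-0.004833)·(65) = 311.50 -0.759 -0.314 = 310.427 m.

310.4 m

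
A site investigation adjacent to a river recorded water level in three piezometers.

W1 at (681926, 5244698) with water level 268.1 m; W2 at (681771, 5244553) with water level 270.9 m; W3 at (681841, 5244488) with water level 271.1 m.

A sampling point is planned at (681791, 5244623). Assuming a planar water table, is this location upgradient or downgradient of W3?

Taking W1 as reference: W2−W1 = (-155, -145, +2.8); W3−W1 = (-85, -210, +3.0).
Determinant of the coordinate differences = (-155)·(-210) − (-85)·(-145) = 20225.
∂h/∂x = [(+2.8)·(-210) − (+3.0)·(-145)] / 20225 = -0.007565
∂h/∂y = [(-155)·(+3.0) − (-85)·(+2.8)] / 20225 = -0.01122
Head at (681791, 5244623) = 268.1 + (-0.007565)·(-135) + (-0.01122)·(-75) = 269.96 m.
That is lower than the 271.1 m at W3, so the point is downgradient.

downgradient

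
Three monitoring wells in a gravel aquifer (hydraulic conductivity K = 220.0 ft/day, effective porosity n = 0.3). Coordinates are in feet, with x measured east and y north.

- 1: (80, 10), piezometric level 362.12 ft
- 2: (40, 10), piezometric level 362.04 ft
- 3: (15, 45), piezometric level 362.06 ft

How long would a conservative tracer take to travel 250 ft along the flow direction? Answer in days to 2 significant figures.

Three-point gradient (reference 1): Δ to 2 = (-40, 0, -0.08), Δ to 3 = (-65, 35, -0.06).
∂h/∂x = +0.002000, ∂h/∂y = +0.002000 (det = -1400).
|∇h| = √(0.002000² + 0.002000²) = 0.002828
Seepage velocity v = K·i/n = 220.0 × 0.002828 / 0.3 = 2.074 ft/day.
t = 250 / 2.074 = 120.5 days.

120 days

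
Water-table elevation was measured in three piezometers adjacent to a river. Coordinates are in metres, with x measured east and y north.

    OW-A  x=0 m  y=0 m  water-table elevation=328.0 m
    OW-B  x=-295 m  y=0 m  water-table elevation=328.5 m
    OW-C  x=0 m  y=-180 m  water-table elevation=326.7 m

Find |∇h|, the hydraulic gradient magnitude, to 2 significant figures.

∂h/∂x = (328.5 − 328.0) / (-295 − 0) = -0.001695
∂h/∂y = (326.7 − 328.0) / (-180 − 0) = +0.007222
|∇h| = √(-0.001695² + 0.007222²) = 0.007418

0.0074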